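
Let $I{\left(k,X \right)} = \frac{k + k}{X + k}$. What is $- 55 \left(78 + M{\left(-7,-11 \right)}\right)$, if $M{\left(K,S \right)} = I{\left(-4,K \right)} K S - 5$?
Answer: $-7095$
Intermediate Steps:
$I{\left(k,X \right)} = \frac{2 k}{X + k}$
$M{\left(K,S \right)} = -5 - \frac{8 K S}{-4 + K}$ ($M{\left(K,S \right)} = 2 \left(-4\right) \frac{1}{K - 4} K S - 5 = 2 \left(-4\right) \frac{1}{-4 + K} K S - 5 = - \frac{8}{-4 + K} K S - 5 = - \frac{8 K}{-4 + K} S - 5 = - \frac{8 K S}{-4 + K} - 5 = -5 - \frac{8 K S}{-4 + K}$)
$- 55 \left(78 + M{\left(-7,-11 \right)}\right) = - 55 \left(78 + \frac{20 - -35 - \left(-56\right) \left(-11\right)}{-4 - 7}\right) = - 55 \left(78 + \frac{20 + 35 - 616}{-11}\right) = - 55 \left(78 - -51\right) = - 55 \left(78 + 51\right) = \left(-55\right) 129 = -7095$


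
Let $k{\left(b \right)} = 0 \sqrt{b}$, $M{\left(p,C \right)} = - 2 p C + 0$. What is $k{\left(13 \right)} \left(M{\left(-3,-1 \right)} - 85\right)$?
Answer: $0$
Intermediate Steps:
$M{\left(p,C \right)} = - 2 C p$ ($M{\left(p,C \right)} = - 2 C p + 0 = - 2 C p$)
$k{\left(b \right)} = 0$
$k{\left(13 \right)} \left(M{\left(-3,-1 \right)} - 85\right) = 0 \left(\left(-2\right) \left(-1\right) \left(-3\right) - 85\right) = 0 \left(-6 - 85\right) = 0 \left(-91\right) = 0$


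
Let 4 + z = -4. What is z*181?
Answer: -1448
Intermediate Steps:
z = -8 (z = -4 - 4 = -8)
z*181 = -8*181 = -1448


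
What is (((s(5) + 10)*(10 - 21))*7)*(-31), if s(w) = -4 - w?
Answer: 2387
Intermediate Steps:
(((s(5) + 10)*(10 - 21))*7)*(-31) = ((((-4 - 1*5) + 10)*(10 - 21))*7)*(-31) = ((((-4 - 5) + 10)*(-11))*7)*(-31) = (((-9 + 10)*(-11))*7)*(-31) = ((1*(-11))*7)*(-31) = -11*7*(-31) = -77*(-31) = 2387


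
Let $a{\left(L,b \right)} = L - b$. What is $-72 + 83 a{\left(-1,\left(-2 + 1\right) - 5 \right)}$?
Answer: $343$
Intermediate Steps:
$-72 + 83 a{\left(-1,\left(-2 + 1\right) - 5 \right)} = -72 + 83 \left(-1 - \left(\left(-2 + 1\right) - 5\right)\right) = -72 + 83 \left(-1 - \left(-1 - 5\right)\right) = -72 + 83 \left(-1 - -6\right) = -72 + 83 \left(-1 + 6\right) = -72 + 83 \cdot 5 = -72 + 415 = 343$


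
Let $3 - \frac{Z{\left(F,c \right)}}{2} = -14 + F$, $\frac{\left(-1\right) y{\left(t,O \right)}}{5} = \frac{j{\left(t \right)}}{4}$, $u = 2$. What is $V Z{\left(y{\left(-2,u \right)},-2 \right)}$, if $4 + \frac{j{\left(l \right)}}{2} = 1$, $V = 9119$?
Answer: $173261$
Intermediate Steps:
$j{\left(l \right)} = -6$ ($j{\left(l \right)} = -8 + 2 \cdot 1 = -8 + 2 = -6$)
$y{\left(t,O \right)} = \frac{15}{2}$ ($y{\left(t,O \right)} = - 5 \left(- \frac{6}{4}\right) = - 5 \left(\left(-6\right) \frac{1}{4}\right) = \left(-5\right) \left(- \frac{3}{2}\right) = \frac{15}{2}$)
$Z{\left(F,c \right)} = 34 - 2 F$ ($Z{\left(F,c \right)} = 6 - 2 \left(-14 + F\right) = 6 - \left(-28 + 2 F\right) = 34 - 2 F$)
$V Z{\left(y{\left(-2,u \right)},-2 \right)} = 9119 \left(34 - 15\right) = 9119 \cdot 19 = 173261$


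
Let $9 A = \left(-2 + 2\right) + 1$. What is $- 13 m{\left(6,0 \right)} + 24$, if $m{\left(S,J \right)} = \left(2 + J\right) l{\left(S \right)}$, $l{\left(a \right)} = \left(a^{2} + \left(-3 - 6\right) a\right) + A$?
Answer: $\frac{4402}{9} \approx 489.11$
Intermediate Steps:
$A = \frac{1}{9}$ ($A = \frac{\left(-2 + 2\right) + 1}{9} = \frac{0 + 1}{9} = \frac{1}{9} \cdot 1 = \frac{1}{9} \approx 0.11111$)
$l{\left(a \right)} = \frac{1}{9} + a^{2} - 9 a$ ($l{\left(a \right)} = \left(a^{2} + \left(-3 - 6\right) a\right) + \frac{1}{9} = \left(a^{2} - 9 a\right) + \frac{1}{9} = \frac{1}{9} + a^{2} - 9 a$)
$m{\left(S,J \right)} = \left(2 + J\right) \left(\frac{1}{9} + S^{2} - 9 S\right)$
$- 13 m{\left(6,0 \right)} + 24 = - 13 \frac{\left(2 + 0\right) \left(1 - 486 + 9 \cdot 6^{2}\right)}{9} + 24 = - 13 \cdot \frac{1}{9} \cdot 2 \left(1 - 486 + 9 \cdot 36\right) + 24 = - 13 \cdot \frac{1}{9} \cdot 2 \left(1 - 486 + 324\right) + 24 = - 13 \cdot \frac{1}{9} \cdot 2 \left(-161\right) + 24 = \left(-13\right) \left(- \frac{322}{9}\right) + 24 = \frac{4186}{9} + 24 = \frac{4402}{9}$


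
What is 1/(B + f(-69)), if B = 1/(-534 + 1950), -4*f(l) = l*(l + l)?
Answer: -1416/3370787 ≈ -0.00042008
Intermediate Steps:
f(l) = -l²/2 (f(l) = -l*(l + l)/4 = -l*2*l/4 = -l²/2)
B = 1/1416 ≈ 0.00070621
1/(B + f(-69)) = 1/(1/1416 - ½*(-69)²) = 1/(1/1416 - ½*4761) = 1/(1/1416 - 4761/2) = 1/(-3370787/1416) = -1416/3370787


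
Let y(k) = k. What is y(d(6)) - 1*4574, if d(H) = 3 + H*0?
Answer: -4571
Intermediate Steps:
d(H) = 3 (d(H) = 3 + 0 = 3)
y(d(6)) - 1*4574 = 3 - 1*4574 = 3 - 4574 = -4571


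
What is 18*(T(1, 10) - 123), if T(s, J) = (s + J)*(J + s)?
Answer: -36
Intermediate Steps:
T(s, J) = (J + s)² (T(s, J) = (J + s)*(J + s) = (J + s)²)
18*(T(1, 10) - 123) = 18*((10 + 1)² - 123) = 18*(11² - 123) = 18*(121 - 123) = 18*(-2) = -36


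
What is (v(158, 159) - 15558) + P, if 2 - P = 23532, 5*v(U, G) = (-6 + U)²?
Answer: -172336/5 ≈ -34467.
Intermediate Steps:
v(U, G) = (-6 + U)²/5
P = -23530 (P = 2 - 1*23532 = 2 - 23532 = -23530)
(v(158, 159) - 15558) + P = ((-6 + 158)²/5 - 15558) - 23530 = ((⅕)*152² - 15558) - 23530 = ((⅕)*23104 - 15558) - 23530 = (23104/5 - 15558) - 23530 = -54686/5 - 23530 = -172336/5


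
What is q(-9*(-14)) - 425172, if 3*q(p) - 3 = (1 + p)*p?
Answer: -419837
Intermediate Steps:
q(p) = 1 + p*(1 + p)/3 (q(p) = 1 + ((1 + p)*p)/3 = 1 + (p*(1 + p))/3 = 1 + p*(1 + p)/3)
q(-9*(-14)) - 425172 = (1 + (-9*(-14))/3 + (-9*(-14))**2/3) - 425172 = (1 + (1/3)*126 + (1/3)*126**2) - 425172 = (1 + 42 + (1/3)*15876) - 425172 = (1 + 42 + 5292) - 425172 = 5335 - 425172 = -419837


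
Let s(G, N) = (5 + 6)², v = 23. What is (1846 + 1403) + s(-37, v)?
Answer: 3370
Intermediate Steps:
s(G, N) = 121 (s(G, N) = 11² = 121)
(1846 + 1403) + s(-37, v) = (1846 + 1403) + 121 = 3249 + 121 = 3370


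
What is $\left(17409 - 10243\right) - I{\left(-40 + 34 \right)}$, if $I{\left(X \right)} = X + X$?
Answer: $7178$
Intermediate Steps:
$I{\left(X \right)} = 2 X$
$\left(17409 - 10243\right) - I{\left(-40 + 34 \right)} = \left(17409 - 10243\right) - 2 \left(-40 + 34\right) = 7166 - 2 \left(-6\right) = 7166 - -12 = 7166 + 12 = 7178$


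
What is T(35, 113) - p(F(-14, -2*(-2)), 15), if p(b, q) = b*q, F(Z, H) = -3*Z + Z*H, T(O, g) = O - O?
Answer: 210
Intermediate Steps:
T(O, g) = 0
F(Z, H) = -3*Z + H*Z
T(35, 113) - p(F(-14, -2*(-2)), 15) = 0 - (-14*(-3 - 2*(-2)))*15 = 0 - (-14*(-3 + 4))*15 = 0 - (-14*1)*15 = 0 - (-14)*15 = 0 - 1*(-210) = 0 + 210 = 210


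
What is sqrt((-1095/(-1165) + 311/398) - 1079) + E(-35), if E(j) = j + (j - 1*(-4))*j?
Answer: 1050 + I*sqrt(9264160076974)/92734 ≈ 1050.0 + 32.822*I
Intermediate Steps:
E(j) = j + j*(4 + j) (E(j) = j + (j + 4)*j = j + (4 + j)*j = j + j*(4 + j))
sqrt((-1095/(-1165) + 311/398) - 1079) + E(-35) = sqrt((-1095/(-1165) + 311/398) - 1079) - 35*(5 - 35) = sqrt((-1095*(-1/1165) + 311*(1/398)) - 1079) - 35*(-30) = sqrt((219/233 + 311/398) - 1079) + 1050 = sqrt(159625/92734 - 1079) + 1050 = sqrt(-99900361/92734) + 1050 = I*sqrt(9264160076974)/92734 + 1050 = 1050 + I*sqrt(9264160076974)/92734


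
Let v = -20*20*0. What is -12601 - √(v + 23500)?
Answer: -12601 - 10*√235 ≈ -12754.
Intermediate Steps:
v = 0 (v = -400*0 = 0)
-12601 - √(v + 23500) = -12601 - √(0 + 23500) = -12601 - √23500 = -12601 - 10*√235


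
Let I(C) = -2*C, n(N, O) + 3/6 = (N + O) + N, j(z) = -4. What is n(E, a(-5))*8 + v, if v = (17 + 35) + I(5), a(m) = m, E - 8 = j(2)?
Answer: 62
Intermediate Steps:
E = 4 (E = 8 - 4 = 4)
n(N, O) = -½ + O + 2*N (n(N, O) = -½ + ((N + O) + N) = -½ + (O + 2*N) = -½ + O + 2*N)
v = 42 (v = (17 + 35) - 2*5 = 52 - 10 = 42)
n(E, a(-5))*8 + v = (-½ - 5 + 2*4)*8 + 42 = (-½ - 5 + 8)*8 + 42 = (5/2)*8 + 42 = 20 + 42 = 62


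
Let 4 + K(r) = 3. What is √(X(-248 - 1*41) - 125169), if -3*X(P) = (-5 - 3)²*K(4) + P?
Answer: I*√1125462/3 ≈ 353.63*I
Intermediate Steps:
K(r) = -1 (K(r) = -4 + 3 = -1)
X(P) = 64/3 - P/3 (X(P) = -((-5 - 3)²*(-1) + P)/3 = -((-8)²*(-1) + P)/3 = -(64*(-1) + P)/3 = -(-64 + P)/3 = 64/3 - P/3)
√(X(-248 - 1*41) - 125169) = √((64/3 - (-248 - 1*41)/3) - 125169) = √((64/3 - (-248 - 41)/3) - 125169) = √((64/3 - ⅓*(-289)) - 125169) = √((64/3 + 289/3) - 125169) = √(353/3 - 125169) = √(-375154/3) = I*√1125462/3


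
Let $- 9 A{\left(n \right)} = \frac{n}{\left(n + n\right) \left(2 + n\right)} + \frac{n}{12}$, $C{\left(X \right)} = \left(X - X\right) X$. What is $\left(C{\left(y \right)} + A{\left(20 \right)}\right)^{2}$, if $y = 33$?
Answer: $\frac{49729}{1411344} \approx 0.035235$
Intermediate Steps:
$C{\left(X \right)} = 0$ ($C{\left(X \right)} = 0 X = 0$)
$A{\left(n \right)} = - \frac{1}{18 \left(2 + n\right)} - \frac{n}{108}$ ($A{\left(n \right)} = - \frac{\frac{n}{\left(n + n\right) \left(2 + n\right)} + \frac{n}{12}}{9} = - \frac{\frac{n}{2 n \left(2 + n\right)} + n \frac{1}{12}}{9} = - \frac{\frac{n}{2 n \left(2 + n\right)} + \frac{n}{12}}{9} = - \frac{n \frac{1}{2 n \left(2 + n\right)} + \frac{n}{12}}{9} = - \frac{\frac{1}{2 \left(2 + n\right)} + \frac{n}{12}}{9} = - \frac{1}{18 \left(2 + n\right)} - \frac{n}{108}$)
$\left(C{\left(y \right)} + A{\left(20 \right)}\right)^{2} = \left(0 + \frac{-6 - 20^{2} - 40}{108 \left(2 + 20\right)}\right)^{2} = \left(0 + \frac{-6 - 400 - 40}{108 \cdot 22}\right)^{2} = \left(0 + \frac{1}{108} \cdot \frac{1}{22} \left(-6 - 400 - 40\right)\right)^{2} = \left(0 + \frac{1}{108} \cdot \frac{1}{22} \left(-446\right)\right)^{2} = \left(0 - \frac{223}{1188}\right)^{2} = \left(- \frac{223}{1188}\right)^{2} = \frac{49729}{1411344}$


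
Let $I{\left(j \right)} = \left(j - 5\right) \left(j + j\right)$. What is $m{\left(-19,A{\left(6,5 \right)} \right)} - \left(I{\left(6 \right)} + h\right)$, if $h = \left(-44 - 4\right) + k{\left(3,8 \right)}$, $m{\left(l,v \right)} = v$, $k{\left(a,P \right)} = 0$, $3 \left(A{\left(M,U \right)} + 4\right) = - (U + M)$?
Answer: $\frac{85}{3} \approx 28.333$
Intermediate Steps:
$A{\left(M,U \right)} = -4 - \frac{M}{3} - \frac{U}{3}$ ($A{\left(M,U \right)} = -4 + \frac{\left(-1\right) \left(U + M\right)}{3} = -4 + \frac{\left(-1\right) \left(M + U\right)}{3} = -4 + \frac{- M - U}{3} = -4 - \left(\frac{M}{3} + \frac{U}{3}\right) = -4 - \frac{M}{3} - \frac{U}{3}$)
$h = -48$ ($h = \left(-44 - 4\right) + 0 = -48 + 0 = -48$)
$I{\left(j \right)} = 2 j \left(-5 + j\right)$ ($I{\left(j \right)} = \left(-5 + j\right) 2 j = 2 j \left(-5 + j\right)$)
$m{\left(-19,A{\left(6,5 \right)} \right)} - \left(I{\left(6 \right)} + h\right) = \left(-4 - 2 - \frac{5}{3}\right) - \left(2 \cdot 6 \left(-5 + 6\right) - 48\right) = \left(-4 - 2 - \frac{5}{3}\right) - \left(2 \cdot 6 \cdot 1 - 48\right) = - \frac{23}{3} - \left(12 - 48\right) = - \frac{23}{3} - -36 = - \frac{23}{3} + 36 = \frac{85}{3}$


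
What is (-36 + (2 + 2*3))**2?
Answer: 784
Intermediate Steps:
(-36 + (2 + 2*3))**2 = (-36 + (2 + 6))**2 = (-36 + 8)**2 = (-28)**2 = 784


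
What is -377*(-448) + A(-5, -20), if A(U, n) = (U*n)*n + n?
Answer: 166876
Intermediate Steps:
A(U, n) = n + U*n² (A(U, n) = U*n² + n = n + U*n²)
-377*(-448) + A(-5, -20) = -377*(-448) - 20*(1 - 5*(-20)) = 168896 - 20*(1 + 100) = 168896 - 20*101 = 168896 - 2020 = 166876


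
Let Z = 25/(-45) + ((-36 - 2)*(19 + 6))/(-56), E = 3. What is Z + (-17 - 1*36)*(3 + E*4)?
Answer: -196205/252 ≈ -778.59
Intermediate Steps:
Z = 4135/252 (Z = 25*(-1/45) - 38*25*(-1/56) = -5/9 - 950*(-1/56) = -5/9 + 475/28 = 4135/252 ≈ 16.409)
Z + (-17 - 1*36)*(3 + E*4) = 4135/252 + (-17 - 1*36)*(3 + 3*4) = 4135/252 + (-17 - 36)*(3 + 12) = 4135/252 - 53*15 = 4135/252 - 795 = -196205/252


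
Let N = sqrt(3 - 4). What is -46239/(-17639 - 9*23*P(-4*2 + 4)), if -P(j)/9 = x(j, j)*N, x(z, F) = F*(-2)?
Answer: 815609721/533263537 + 689146056*I/533263537 ≈ 1.5295 + 1.2923*I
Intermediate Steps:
x(z, F) = -2*F
N = I (N = sqrt(-1) = I ≈ 1.0*I)
P(j) = 18*I*j (P(j) = -9*(-2*j)*I = -(-18)*I*j = 18*I*j)
-46239/(-17639 - 9*23*P(-4*2 + 4)) = -46239/(-17639 - 9*23*18*I*(-4*2 + 4)) = -46239/(-17639 - 207*18*I*(-8 + 4)) = -46239/(-17639 - 207*18*I*(-4)) = -46239/(-17639 - 207*(-72*I)) = -46239/(-17639 - (-14904)*I) = -46239*(-17639 - 14904*I)/533263537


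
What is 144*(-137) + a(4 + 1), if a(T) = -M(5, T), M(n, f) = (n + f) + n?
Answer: -19743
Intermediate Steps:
M(n, f) = f + 2*n (M(n, f) = (f + n) + n = f + 2*n)
a(T) = -10 - T (a(T) = -(T + 2*5) = -(T + 10) = -(10 + T) = -10 - T)
144*(-137) + a(4 + 1) = 144*(-137) + (-10 - (4 + 1)) = -19728 + (-10 - 1*5) = -19728 + (-10 - 5) = -19728 - 15 = -19743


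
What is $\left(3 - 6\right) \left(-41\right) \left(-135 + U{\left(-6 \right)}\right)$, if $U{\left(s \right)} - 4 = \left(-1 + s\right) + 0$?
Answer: $-16974$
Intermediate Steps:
$U{\left(s \right)} = 3 + s$ ($U{\left(s \right)} = 4 + \left(\left(-1 + s\right) + 0\right) = 4 + \left(-1 + s\right) = 3 + s$)
$\left(3 - 6\right) \left(-41\right) \left(-135 + U{\left(-6 \right)}\right) = \left(3 - 6\right) \left(-41\right) \left(-135 + \left(3 - 6\right)\right) = \left(3 - 6\right) \left(-41\right) \left(-135 - 3\right) = \left(-3\right) \left(-41\right) \left(-138\right) = 123 \left(-138\right) = -16974$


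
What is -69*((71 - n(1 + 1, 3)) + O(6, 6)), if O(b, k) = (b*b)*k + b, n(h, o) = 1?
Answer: -20148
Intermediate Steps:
O(b, k) = b + k*b**2 (O(b, k) = b**2*k + b = k*b**2 + b = b + k*b**2)
-69*((71 - n(1 + 1, 3)) + O(6, 6)) = -69*((71 - 1*1) + 6*(1 + 6*6)) = -69*((71 - 1) + 6*(1 + 36)) = -69*(70 + 6*37) = -69*(70 + 222) = -69*292 = -20148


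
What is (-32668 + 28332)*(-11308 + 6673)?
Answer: 20097360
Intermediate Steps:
(-32668 + 28332)*(-11308 + 6673) = -4336*(-4635) = 20097360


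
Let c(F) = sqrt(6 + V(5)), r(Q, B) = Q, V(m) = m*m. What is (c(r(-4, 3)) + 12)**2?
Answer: (12 + sqrt(31))**2 ≈ 308.63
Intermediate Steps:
V(m) = m**2
c(F) = sqrt(31) (c(F) = sqrt(6 + 5**2) = sqrt(6 + 25) = sqrt(31))
(c(r(-4, 3)) + 12)**2 = (sqrt(31) + 12)**2 = (12 + sqrt(31))**2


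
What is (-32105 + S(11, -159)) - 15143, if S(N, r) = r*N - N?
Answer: -49008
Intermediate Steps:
S(N, r) = -N + N*r (S(N, r) = N*r - N = -N + N*r)
(-32105 + S(11, -159)) - 15143 = (-32105 + 11*(-1 - 159)) - 15143 = (-32105 + 11*(-160)) - 15143 = (-32105 - 1760) - 15143 = -33865 - 15143 = -49008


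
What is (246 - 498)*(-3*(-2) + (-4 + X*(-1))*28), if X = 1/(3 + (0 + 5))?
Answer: 27594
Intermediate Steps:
X = ⅛ (X = 1/(3 + 5) = 1/8 = ⅛ ≈ 0.12500)
(246 - 498)*(-3*(-2) + (-4 + X*(-1))*28) = (246 - 498)*(-3*(-2) + (-4 + (⅛)*(-1))*28) = -252*(6 + (-4 - ⅛)*28) = -252*(6 - 33/8*28) = -252*(6 - 231/2) = -252*(-219/2) = 27594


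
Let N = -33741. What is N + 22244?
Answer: -11497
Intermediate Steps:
N + 22244 = -33741 + 22244 = -11497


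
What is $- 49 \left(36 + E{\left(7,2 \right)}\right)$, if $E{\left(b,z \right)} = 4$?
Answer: $-1960$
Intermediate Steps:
$- 49 \left(36 + E{\left(7,2 \right)}\right) = - 49 \left(36 + 4\right) = \left(-49\right) 40 = -1960$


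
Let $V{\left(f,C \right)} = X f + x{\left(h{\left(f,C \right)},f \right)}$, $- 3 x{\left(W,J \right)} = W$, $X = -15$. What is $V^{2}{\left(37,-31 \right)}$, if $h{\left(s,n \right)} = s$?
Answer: $\frac{2896804}{9} \approx 3.2187 \cdot 10^{5}$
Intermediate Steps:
$x{\left(W,J \right)} = - \frac{W}{3}$
$V{\left(f,C \right)} = - \frac{46 f}{3}$ ($V{\left(f,C \right)} = - 15 f - \frac{f}{3} = - \frac{46 f}{3}$)
$V^{2}{\left(37,-31 \right)} = \left(\left(- \frac{46}{3}\right) 37\right)^{2} = \left(- \frac{1702}{3}\right)^{2} = \frac{2896804}{9}$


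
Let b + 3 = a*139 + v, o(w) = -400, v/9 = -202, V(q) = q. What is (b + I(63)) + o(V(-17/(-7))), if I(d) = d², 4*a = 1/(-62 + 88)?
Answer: 181931/104 ≈ 1749.3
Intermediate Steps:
v = -1818 (v = 9*(-202) = -1818)
a = 1/104 (a = 1/(4*(-62 + 88)) = (¼)/26 = (¼)*(1/26) = 1/104 ≈ 0.0096154)
b = -189245/104 (b = -3 + ((1/104)*139 - 1818) = -3 + (139/104 - 1818) = -3 - 188933/104 = -189245/104 ≈ -1819.7)
(b + I(63)) + o(V(-17/(-7))) = (-189245/104 + 63²) - 400 = (-189245/104 + 3969) - 400 = 223531/104 - 400 = 181931/104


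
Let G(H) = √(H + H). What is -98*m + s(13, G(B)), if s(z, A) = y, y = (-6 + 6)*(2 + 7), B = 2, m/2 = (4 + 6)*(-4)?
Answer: 7840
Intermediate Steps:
m = -80 (m = 2*((4 + 6)*(-4)) = 2*(10*(-4)) = 2*(-40) = -80)
G(H) = √2*√H (G(H) = √(2*H) = √2*√H)
y = 0 (y = 0*9 = 0)
s(z, A) = 0
-98*m + s(13, G(B)) = -98*(-80) + 0 = 7840 + 0 = 7840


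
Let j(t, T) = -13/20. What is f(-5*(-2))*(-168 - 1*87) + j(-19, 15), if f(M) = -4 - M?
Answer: 71387/20 ≈ 3569.4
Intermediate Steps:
j(t, T) = -13/20 (j(t, T) = -13*1/20 = -13/20)
f(-5*(-2))*(-168 - 1*87) + j(-19, 15) = (-4 - (-5)*(-2))*(-168 - 1*87) - 13/20 = (-4 - 1*10)*(-168 - 87) - 13/20 = (-4 - 10)*(-255) - 13/20 = -14*(-255) - 13/20 = 3570 - 13/20 = 71387/20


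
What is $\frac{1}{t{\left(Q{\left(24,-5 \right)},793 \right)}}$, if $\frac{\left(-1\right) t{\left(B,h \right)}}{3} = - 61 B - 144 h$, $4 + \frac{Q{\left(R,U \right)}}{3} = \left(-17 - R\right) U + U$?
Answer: $\frac{1}{450180} \approx 2.2213 \cdot 10^{-6}$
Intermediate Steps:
$Q{\left(R,U \right)} = -12 + 3 U + 3 U \left(-17 - R\right)$ ($Q{\left(R,U \right)} = -12 + 3 \left(\left(-17 - R\right) U + U\right) = -12 + 3 \left(U \left(-17 - R\right) + U\right) = -12 + 3 \left(U + U \left(-17 - R\right)\right) = -12 + \left(3 U + 3 U \left(-17 - R\right)\right) = -12 + 3 U + 3 U \left(-17 - R\right)$)
$t{\left(B,h \right)} = 183 B + 432 h$ ($t{\left(B,h \right)} = - 3 \left(- 61 B - 144 h\right) = - 3 \left(- 144 h - 61 B\right) = 183 B + 432 h$)
$\frac{1}{t{\left(Q{\left(24,-5 \right)},793 \right)}} = \frac{1}{183 \left(-12 - -240 - 72 \left(-5\right)\right) + 432 \cdot 793} = \frac{1}{183 \left(-12 + 240 + 360\right) + 342576} = \frac{1}{183 \cdot 588 + 342576} = \frac{1}{107604 + 342576} = \frac{1}{450180}$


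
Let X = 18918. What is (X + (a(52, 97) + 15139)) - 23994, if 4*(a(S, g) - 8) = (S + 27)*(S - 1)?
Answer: 44313/4 ≈ 11078.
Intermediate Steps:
a(S, g) = 8 + (-1 + S)*(27 + S)/4 (a(S, g) = 8 + ((S + 27)*(S - 1))/4 = 8 + ((27 + S)*(-1 + S))/4 = 8 + ((-1 + S)*(27 + S))/4 = 8 + (-1 + S)*(27 + S)/4)
(X + (a(52, 97) + 15139)) - 23994 = (18918 + ((5/4 + (1/4)*52**2 + (13/2)*52) + 15139)) - 23994 = (18918 + ((5/4 + (1/4)*2704 + 338) + 15139)) - 23994 = (18918 + ((5/4 + 676 + 338) + 15139)) - 23994 = (18918 + (4061/4 + 15139)) - 23994 = (18918 + 64617/4) - 23994 = 140289/4 - 23994 = 44313/4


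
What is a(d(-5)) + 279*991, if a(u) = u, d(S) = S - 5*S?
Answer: 276509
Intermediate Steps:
d(S) = -4*S
a(d(-5)) + 279*991 = -4*(-5) + 279*991 = 20 + 276489 = 276509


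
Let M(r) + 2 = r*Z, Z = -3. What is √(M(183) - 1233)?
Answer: 2*I*√446 ≈ 42.237*I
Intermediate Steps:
M(r) = -2 - 3*r (M(r) = -2 + r*(-3) = -2 - 3*r)
√(M(183) - 1233) = √((-2 - 3*183) - 1233) = √((-2 - 549) - 1233) = √(-551 - 1233) = √(-1784) = 2*I*√446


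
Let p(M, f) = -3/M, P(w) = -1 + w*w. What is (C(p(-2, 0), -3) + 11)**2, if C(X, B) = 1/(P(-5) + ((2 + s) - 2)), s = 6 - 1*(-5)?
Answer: 148996/1225 ≈ 121.63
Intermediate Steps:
s = 11 (s = 6 + 5 = 11)
P(w) = -1 + w**2
C(X, B) = 1/35 (C(X, B) = 1/((-1 + (-5)**2) + ((2 + 11) - 2)) = 1/((-1 + 25) + (13 - 2)) = 1/(24 + 11) = 1/35)
(C(p(-2, 0), -3) + 11)**2 = (1/35 + 11)**2 = (386/35)**2 = 148996/1225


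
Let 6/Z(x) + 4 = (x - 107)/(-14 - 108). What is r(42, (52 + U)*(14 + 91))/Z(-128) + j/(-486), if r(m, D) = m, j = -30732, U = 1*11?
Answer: 481433/9882 ≈ 48.718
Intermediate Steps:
U = 11
Z(x) = 6/(-381/122 - x/122) (Z(x) = 6/(-4 + (x - 107)/(-14 - 108)) = 6/(-4 + (-107 + x)/(-122)) = 6/(-4 + (-107 + x)*(-1/122)) = 6/(-4 + (107/122 - x/122)) = 6/(-381/122 - x/122))
r(42, (52 + U)*(14 + 91))/Z(-128) + j/(-486) = 42/((-732/(381 - 128))) - 30732/(-486) = 42/((-732/253)) - 30732*(-1/486) = 42/((-732*1/253)) + 5122/81 = 42/(-732/253) + 5122/81 = 42*(-253/732) + 5122/81 = -1771/122 + 5122/81 = 481433/9882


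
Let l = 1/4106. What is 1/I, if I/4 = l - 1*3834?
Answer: -2053/31484806 ≈ -6.5206e-5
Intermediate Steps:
l = 1/4106 ≈ 0.00024355
I = -31484806/2053 (I = 4*(1/4106 - 1*3834) = 4*(1/4106 - 3834) = 4*(-15742403/4106) = -31484806/2053 ≈ -15336.)
1/I = 1/(-31484806/2053) = -2053/31484806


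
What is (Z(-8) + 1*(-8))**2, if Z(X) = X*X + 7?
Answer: 3969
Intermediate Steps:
Z(X) = 7 + X**2 (Z(X) = X**2 + 7 = 7 + X**2)
(Z(-8) + 1*(-8))**2 = ((7 + (-8)**2) + 1*(-8))**2 = ((7 + 64) - 8)**2 = (71 - 8)**2 = 63**2 = 3969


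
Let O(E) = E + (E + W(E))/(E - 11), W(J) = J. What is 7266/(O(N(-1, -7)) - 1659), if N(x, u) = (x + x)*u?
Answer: -3114/701 ≈ -4.4422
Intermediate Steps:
N(x, u) = 2*u*x (N(x, u) = (2*x)*u = 2*u*x)
O(E) = E + 2*E/(-11 + E) (O(E) = E + (E + E)/(E - 11) = E + (2*E)/(-11 + E) = E + 2*E/(-11 + E))
7266/(O(N(-1, -7)) - 1659) = 7266/((2*(-7)*(-1))*(-9 + 2*(-7)*(-1))/(-11 + 2*(-7)*(-1)) - 1659) = 7266/(14*(-9 + 14)/(-11 + 14) - 1659) = 7266/(14*5/3 - 1659) = 7266/(14*(⅓)*5 - 1659) = 7266/(70/3 - 1659) = 7266/(-4907/3) = 7266*(-3/4907) = -3114/701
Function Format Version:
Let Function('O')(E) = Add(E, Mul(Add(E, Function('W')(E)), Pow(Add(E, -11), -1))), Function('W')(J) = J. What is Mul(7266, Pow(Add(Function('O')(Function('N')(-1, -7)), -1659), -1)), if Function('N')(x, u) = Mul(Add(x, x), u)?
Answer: Rational(-3114, 701) ≈ -4.4422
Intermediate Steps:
Function('N')(x, u) = Mul(2, u, x) (Function('N')(x, u) = Mul(Mul(2, x), u) = Mul(2, u, x))
Function('O')(E) = Add(E, Mul(2, E, Pow(Add(-11, E), -1))) (Function('O')(E) = Add(E, Mul(Add(E, E), Pow(Add(E, -11), -1))) = Add(E, Mul(Mul(2, E), Pow(Add(-11, E), -1))) = Add(E, Mul(2, E, Pow(Add(-11, E), -1))))
Mul(7266, Pow(Add(Function('O')(Function('N')(-1, -7)), -1659), -1)) = Mul(7266, Pow(Add(Mul(Mul(2, -7, -1), Pow(Add(-11, Mul(2, -7, -1)), -1), Add(-9, Mul(2, -7, -1))), -1659), -1)) = Mul(7266, Pow(Add(Mul(14, Pow(Add(-11, 14), -1), Add(-9, 14)), -1659), -1)) = Mul(7266, Pow(Add(Mul(14, Pow(3, -1), 5), -1659), -1)) = Mul(7266, Pow(Add(Mul(14, Rational(1, 3), 5), -1659), -1)) = Mul(7266, Pow(Add(Rational(70, 3), -1659), -1)) = Mul(7266, Pow(Rational(-4907, 3), -1)) = Mul(7266, Rational(-3, 4907)) = Rational(-3114, 701)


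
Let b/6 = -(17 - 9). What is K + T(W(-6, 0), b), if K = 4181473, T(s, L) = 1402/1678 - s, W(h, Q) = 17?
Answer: 3508242285/839 ≈ 4.1815e+6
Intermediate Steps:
b = -48 (b = 6*(-(17 - 9)) = 6*(-1*8) = 6*(-8) = -48)
T(s, L) = 701/839 - s (T(s, L) = 1402*(1/1678) - s = 701/839 - s)
K + T(W(-6, 0), b) = 4181473 + (701/839 - 1*17) = 4181473 + (701/839 - 17) = 4181473 - 13562/839 = 3508242285/839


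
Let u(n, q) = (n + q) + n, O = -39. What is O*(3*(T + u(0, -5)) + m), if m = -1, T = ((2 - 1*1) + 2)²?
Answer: -429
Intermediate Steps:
T = 9 (T = ((2 - 1) + 2)² = (1 + 2)² = 3² = 9)
u(n, q) = q + 2*n
O*(3*(T + u(0, -5)) + m) = -39*(3*(9 + (-5 + 2*0)) - 1) = -39*(3*(9 + (-5 + 0)) - 1) = -39*(3*(9 - 5) - 1) = -39*(3*4 - 1) = -39*(12 - 1) = -39*11 = -429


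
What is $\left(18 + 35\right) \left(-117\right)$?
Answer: $-6201$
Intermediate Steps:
$\left(18 + 35\right) \left(-117\right) = 53 \left(-117\right) = -6201$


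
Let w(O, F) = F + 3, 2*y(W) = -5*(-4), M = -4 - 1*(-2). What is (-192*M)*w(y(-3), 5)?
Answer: 3072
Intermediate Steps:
M = -2 (M = -4 + 2 = -2)
y(W) = 10 (y(W) = (-5*(-4))/2 = (1/2)*20 = 10)
w(O, F) = 3 + F
(-192*M)*w(y(-3), 5) = (-192*(-2))*(3 + 5) = -16*(-24)*8 = 384*8 = 3072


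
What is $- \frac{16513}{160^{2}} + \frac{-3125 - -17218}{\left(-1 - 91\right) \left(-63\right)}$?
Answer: $\frac{66267863}{37094400} \approx 1.7865$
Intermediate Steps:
$- \frac{16513}{160^{2}} + \frac{-3125 - -17218}{\left(-1 - 91\right) \left(-63\right)} = - \frac{16513}{25600} + \frac{-3125 + 17218}{\left(-92\right) \left(-63\right)} = \left(-16513\right) \frac{1}{25600} + \frac{14093}{5796} = - \frac{16513}{25600} + 14093 \cdot \frac{1}{5796} = - \frac{16513}{25600} + \frac{14093}{5796} = \frac{66267863}{37094400}$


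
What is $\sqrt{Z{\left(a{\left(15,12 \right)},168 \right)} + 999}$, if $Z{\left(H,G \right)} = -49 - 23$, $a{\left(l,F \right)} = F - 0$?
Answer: $3 \sqrt{103} \approx 30.447$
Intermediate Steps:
$a{\left(l,F \right)} = F$ ($a{\left(l,F \right)} = F + 0 = F$)
$Z{\left(H,G \right)} = -72$
$\sqrt{Z{\left(a{\left(15,12 \right)},168 \right)} + 999} = \sqrt{-72 + 999} = \sqrt{927} = 3 \sqrt{103}$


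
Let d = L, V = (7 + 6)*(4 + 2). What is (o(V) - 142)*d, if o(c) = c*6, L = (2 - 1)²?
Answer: 326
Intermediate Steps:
V = 78 (V = 13*6 = 78)
L = 1 (L = 1² = 1)
d = 1
o(c) = 6*c
(o(V) - 142)*d = (6*78 - 142)*1 = (468 - 142)*1 = 326*1 = 326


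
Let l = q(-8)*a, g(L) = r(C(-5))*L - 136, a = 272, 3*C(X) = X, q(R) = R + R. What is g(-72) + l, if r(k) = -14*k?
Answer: -6168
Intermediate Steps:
q(R) = 2*R
C(X) = X/3
g(L) = -136 + 70*L/3 (g(L) = (-14*(-5)/3)*L - 136 = (-14*(-5/3))*L - 136 = 70*L/3 - 136 = -136 + 70*L/3)
l = -4352 (l = (2*(-8))*272 = -16*272 = -4352)
g(-72) + l = (-136 + (70/3)*(-72)) - 4352 = (-136 - 1680) - 4352 = -1816 - 4352 = -6168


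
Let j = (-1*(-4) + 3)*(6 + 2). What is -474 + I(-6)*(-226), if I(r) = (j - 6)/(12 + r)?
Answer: -7072/3 ≈ -2357.3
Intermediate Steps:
j = 56 (j = (4 + 3)*8 = 7*8 = 56)
I(r) = 50/(12 + r) (I(r) = (56 - 6)/(12 + r) = 50/(12 + r))
-474 + I(-6)*(-226) = -474 + (50/(12 - 6))*(-226) = -474 + (50/6)*(-226) = -474 + (50*(1/6))*(-226) = -474 + (25/3)*(-226) = -474 - 5650/3 = -7072/3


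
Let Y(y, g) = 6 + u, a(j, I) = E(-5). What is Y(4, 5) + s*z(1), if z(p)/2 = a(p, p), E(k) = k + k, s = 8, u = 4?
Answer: -150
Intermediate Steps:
E(k) = 2*k
a(j, I) = -10 (a(j, I) = 2*(-5) = -10)
z(p) = -20 (z(p) = 2*(-10) = -20)
Y(y, g) = 10 (Y(y, g) = 6 + 4 = 10)
Y(4, 5) + s*z(1) = 10 + 8*(-20) = 10 - 160 = -150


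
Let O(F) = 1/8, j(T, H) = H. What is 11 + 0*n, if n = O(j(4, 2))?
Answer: 11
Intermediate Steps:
O(F) = ⅛ (O(F) = 1*(⅛) = ⅛)
n = ⅛ ≈ 0.12500
11 + 0*n = 11 + 0*(⅛) = 11 + 0 = 11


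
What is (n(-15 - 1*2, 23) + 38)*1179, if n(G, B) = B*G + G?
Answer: -436230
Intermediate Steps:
n(G, B) = G + B*G
(n(-15 - 1*2, 23) + 38)*1179 = ((-15 - 1*2)*(1 + 23) + 38)*1179 = ((-15 - 2)*24 + 38)*1179 = (-17*24 + 38)*1179 = (-408 + 38)*1179 = -370*1179 = -436230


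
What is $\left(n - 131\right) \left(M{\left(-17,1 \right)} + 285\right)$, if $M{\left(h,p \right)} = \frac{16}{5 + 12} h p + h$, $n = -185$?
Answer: $-79632$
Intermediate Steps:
$M{\left(h,p \right)} = h + \frac{16 h p}{17}$ ($M{\left(h,p \right)} = \frac{16}{17} h p + h = 16 \cdot \frac{1}{17} h p + h = \frac{16 h}{17} p + h = \frac{16 h p}{17} + h = h + \frac{16 h p}{17}$)
$\left(n - 131\right) \left(M{\left(-17,1 \right)} + 285\right) = \left(-185 - 131\right) \left(\frac{1}{17} \left(-17\right) \left(17 + 16 \cdot 1\right) + 285\right) = - 316 \left(\frac{1}{17} \left(-17\right) \left(17 + 16\right) + 285\right) = - 316 \left(\frac{1}{17} \left(-17\right) 33 + 285\right) = - 316 \left(-33 + 285\right) = \left(-316\right) 252 = -79632$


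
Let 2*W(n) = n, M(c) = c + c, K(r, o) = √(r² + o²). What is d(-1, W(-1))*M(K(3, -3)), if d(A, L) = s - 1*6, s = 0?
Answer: -36*√2 ≈ -50.912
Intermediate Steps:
K(r, o) = √(o² + r²)
M(c) = 2*c
W(n) = n/2
d(A, L) = -6 (d(A, L) = 0 - 1*6 = 0 - 6 = -6)
d(-1, W(-1))*M(K(3, -3)) = -12*√((-3)² + 3²) = -12*√(9 + 9) = -12*√18 = -12*3*√2 = -36*√2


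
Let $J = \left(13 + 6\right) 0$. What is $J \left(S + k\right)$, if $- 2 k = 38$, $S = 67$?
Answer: $0$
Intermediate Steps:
$k = -19$ ($k = \left(- \frac{1}{2}\right) 38 = -19$)
$J = 0$ ($J = 19 \cdot 0 = 0$)
$J \left(S + k\right) = 0 \left(67 - 19\right) = 0 \cdot 48 = 0$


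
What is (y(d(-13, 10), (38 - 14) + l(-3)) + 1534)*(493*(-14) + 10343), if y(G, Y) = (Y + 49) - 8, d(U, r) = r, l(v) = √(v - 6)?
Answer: 5502159 + 10323*I ≈ 5.5022e+6 + 10323.0*I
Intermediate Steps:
l(v) = √(-6 + v)
y(G, Y) = 41 + Y (y(G, Y) = (49 + Y) - 8 = 41 + Y)
(y(d(-13, 10), (38 - 14) + l(-3)) + 1534)*(493*(-14) + 10343) = ((41 + ((38 - 14) + √(-6 - 3))) + 1534)*(493*(-14) + 10343) = ((41 + (24 + √(-9))) + 1534)*(-6902 + 10343) = ((41 + (24 + 3*I)) + 1534)*3441 = ((65 + 3*I) + 1534)*3441 = (1599 + 3*I)*3441 = 5502159 + 10323*I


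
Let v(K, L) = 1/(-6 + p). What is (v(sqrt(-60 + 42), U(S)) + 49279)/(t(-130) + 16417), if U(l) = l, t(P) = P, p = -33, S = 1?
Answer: 1921880/635193 ≈ 3.0257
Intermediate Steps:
v(K, L) = -1/39 (v(K, L) = 1/(-6 - 33) = 1/(-39) = -1/39)
(v(sqrt(-60 + 42), U(S)) + 49279)/(t(-130) + 16417) = (-1/39 + 49279)/(-130 + 16417) = (1921880/39)/16287 = (1921880/39)*(1/16287) = 1921880/635193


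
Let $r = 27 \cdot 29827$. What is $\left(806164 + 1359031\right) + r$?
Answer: $2970524$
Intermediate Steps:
$r = 805329$
$\left(806164 + 1359031\right) + r = \left(806164 + 1359031\right) + 805329 = 2165195 + 805329 = 2970524$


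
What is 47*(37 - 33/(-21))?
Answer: 12690/7 ≈ 1812.9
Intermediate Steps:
47*(37 - 33/(-21)) = 47*(37 - 33*(-1/21)) = 47*(37 + 11/7) = 47*(270/7) = 12690/7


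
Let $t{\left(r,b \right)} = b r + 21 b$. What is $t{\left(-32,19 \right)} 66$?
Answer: $-13794$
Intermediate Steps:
$t{\left(r,b \right)} = 21 b + b r$
$t{\left(-32,19 \right)} 66 = 19 \left(21 - 32\right) 66 = 19 \left(-11\right) 66 = \left(-209\right) 66 = -13794$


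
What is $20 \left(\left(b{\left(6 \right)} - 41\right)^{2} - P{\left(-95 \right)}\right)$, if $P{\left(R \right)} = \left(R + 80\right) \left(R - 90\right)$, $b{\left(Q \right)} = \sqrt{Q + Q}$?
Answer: $-21640 - 3280 \sqrt{3} \approx -27321.0$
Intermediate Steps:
$b{\left(Q \right)} = \sqrt{2} \sqrt{Q}$ ($b{\left(Q \right)} = \sqrt{2 Q} = \sqrt{2} \sqrt{Q}$)
$P{\left(R \right)} = \left(-90 + R\right) \left(80 + R\right)$ ($P{\left(R \right)} = \left(80 + R\right) \left(-90 + R\right) = \left(-90 + R\right) \left(80 + R\right)$)
$20 \left(\left(b{\left(6 \right)} - 41\right)^{2} - P{\left(-95 \right)}\right) = 20 \left(\left(\sqrt{2} \sqrt{6} - 41\right)^{2} - \left(-7200 + \left(-95\right)^{2} - -950\right)\right) = 20 \left(\left(2 \sqrt{3} - 41\right)^{2} - \left(-7200 + 9025 + 950\right)\right) = 20 \left(\left(-41 + 2 \sqrt{3}\right)^{2} - 2775\right) = 20 \left(-2775 + \left(-41 + 2 \sqrt{3}\right)^{2}\right) = -55500 + 20 \left(-41 + 2 \sqrt{3}\right)^{2}$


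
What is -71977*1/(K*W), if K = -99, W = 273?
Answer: 71977/27027 ≈ 2.6632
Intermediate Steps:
-71977*1/(K*W) = -71977/((-99*273)) = -71977/(-27027) = -71977*(-1/27027) = 71977/27027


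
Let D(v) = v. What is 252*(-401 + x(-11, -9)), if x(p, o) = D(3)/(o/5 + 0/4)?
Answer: -101472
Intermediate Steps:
x(p, o) = 15/o (x(p, o) = 3/(o/5 + 0/4) = 3/(o*(⅕) + 0*(¼)) = 3/(o/5 + 0) = 3/((o/5)) = 3*(5/o) = 15/o)
252*(-401 + x(-11, -9)) = 252*(-401 + 15/(-9)) = 252*(-401 + 15*(-⅑)) = 252*(-401 - 5/3) = 252*(-1208/3) = -101472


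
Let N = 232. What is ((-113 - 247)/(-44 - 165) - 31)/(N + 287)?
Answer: -6119/108471 ≈ -0.056411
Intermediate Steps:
((-113 - 247)/(-44 - 165) - 31)/(N + 287) = ((-113 - 247)/(-44 - 165) - 31)/(232 + 287) = (-360/(-209) - 31)/519 = (-360*(-1/209) - 31)*(1/519) = (360/209 - 31)*(1/519) = -6119/209*1/519 = -6119/108471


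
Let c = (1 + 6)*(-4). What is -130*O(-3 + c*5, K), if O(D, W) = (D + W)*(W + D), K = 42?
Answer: -1326130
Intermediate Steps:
c = -28 (c = 7*(-4) = -28)
O(D, W) = (D + W)² (O(D, W) = (D + W)*(D + W) = (D + W)²)
-130*O(-3 + c*5, K) = -130*((-3 - 28*5) + 42)² = -130*((-3 - 140) + 42)² = -130*(-143 + 42)² = -130*(-101)² = -130*10201 = -1326130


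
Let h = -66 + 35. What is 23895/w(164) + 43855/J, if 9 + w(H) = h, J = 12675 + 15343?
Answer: -66773591/112072 ≈ -595.81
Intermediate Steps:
h = -31
J = 28018
w(H) = -40 (w(H) = -9 - 31 = -40)
23895/w(164) + 43855/J = 23895/(-40) + 43855/28018 = 23895*(-1/40) + 43855*(1/28018) = -4779/8 + 43855/28018 = -66773591/112072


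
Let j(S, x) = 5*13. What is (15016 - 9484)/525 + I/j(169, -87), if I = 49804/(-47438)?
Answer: 567720298/53960725 ≈ 10.521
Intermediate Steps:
I = -24902/23719 (I = 49804*(-1/47438) = -24902/23719 ≈ -1.0499)
j(S, x) = 65
(15016 - 9484)/525 + I/j(169, -87) = (15016 - 9484)/525 - 24902/23719/65 = 5532*(1/525) - 24902/23719*1/65 = 1844/175 - 24902/1541735 = 567720298/53960725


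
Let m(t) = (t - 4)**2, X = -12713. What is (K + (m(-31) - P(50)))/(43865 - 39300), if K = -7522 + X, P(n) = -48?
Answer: -18962/4565 ≈ -4.1538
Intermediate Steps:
m(t) = (-4 + t)**2
K = -20235 (K = -7522 - 12713 = -20235)
(K + (m(-31) - P(50)))/(43865 - 39300) = (-20235 + ((-4 - 31)**2 - 1*(-48)))/(43865 - 39300) = (-20235 + ((-35)**2 + 48))/4565 = (-20235 + (1225 + 48))*(1/4565) = (-20235 + 1273)*(1/4565) = -18962*1/4565 = -18962/4565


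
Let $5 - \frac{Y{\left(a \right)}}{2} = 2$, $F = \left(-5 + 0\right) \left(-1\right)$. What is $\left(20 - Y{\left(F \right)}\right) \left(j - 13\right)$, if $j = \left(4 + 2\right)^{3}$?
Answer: $2842$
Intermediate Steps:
$F = 5$ ($F = \left(-5\right) \left(-1\right) = 5$)
$Y{\left(a \right)} = 6$ ($Y{\left(a \right)} = 10 - 4 = 6$)
$j = 216$ ($j = 6^{3} = 216$)
$\left(20 - Y{\left(F \right)}\right) \left(j - 13\right) = \left(20 - 6\right) \left(216 - 13\right) = \left(20 - 6\right) 203 = 14 \cdot 203 = 2842$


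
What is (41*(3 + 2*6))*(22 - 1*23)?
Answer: -615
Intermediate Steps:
(41*(3 + 2*6))*(22 - 1*23) = (41*(3 + 12))*(22 - 23) = (41*15)*(-1) = 615*(-1) = -615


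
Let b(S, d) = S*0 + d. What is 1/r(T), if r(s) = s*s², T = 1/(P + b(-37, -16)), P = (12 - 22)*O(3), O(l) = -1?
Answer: -216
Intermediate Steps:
b(S, d) = d (b(S, d) = 0 + d = d)
P = 10 (P = (12 - 22)*(-1) = -10*(-1) = 10)
T = -⅙ (T = 1/(10 - 16) = 1/(-6) = -⅙ ≈ -0.16667)
r(s) = s³
1/r(T) = 1/((-⅙)³) = 1/(-1/216) = -216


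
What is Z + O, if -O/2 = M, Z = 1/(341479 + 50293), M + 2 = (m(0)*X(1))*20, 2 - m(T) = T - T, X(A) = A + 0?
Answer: -29774671/391772 ≈ -76.000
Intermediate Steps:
X(A) = A
m(T) = 2 (m(T) = 2 - (T - T) = 2 - 1*0 = 2 + 0 = 2)
M = 38 (M = -2 + (2*1)*20 = -2 + 2*20 = -2 + 40 = 38)
Z = 1/391772 ≈ 2.5525e-6
O = -76 (O = -2*38 = -76)
Z + O = 1/391772 - 76 = -29774671/391772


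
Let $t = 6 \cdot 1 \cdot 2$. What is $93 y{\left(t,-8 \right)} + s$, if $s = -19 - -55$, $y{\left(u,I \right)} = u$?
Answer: $1152$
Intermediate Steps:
$t = 12$ ($t = 6 \cdot 2 = 12$)
$s = 36$ ($s = -19 + 55 = 36$)
$93 y{\left(t,-8 \right)} + s = 93 \cdot 12 + 36 = 1116 + 36 = 1152$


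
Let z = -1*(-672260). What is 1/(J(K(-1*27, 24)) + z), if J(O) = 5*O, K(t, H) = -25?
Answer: 1/672135 ≈ 1.4878e-6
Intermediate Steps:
z = 672260
1/(J(K(-1*27, 24)) + z) = 1/(5*(-25) + 672260) = 1/(-125 + 672260) = 1/672135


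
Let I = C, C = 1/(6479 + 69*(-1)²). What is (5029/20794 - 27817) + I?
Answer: -1893752533909/68079556 ≈ -27817.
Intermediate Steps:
C = 1/6548 (C = 1/(6479 + 69*1) = 1/(6479 + 69) = 1/6548 ≈ 0.00015272)
I = 1/6548 ≈ 0.00015272
(5029/20794 - 27817) + I = (5029/20794 - 27817) + 1/6548 = -578421669/20794 + 1/6548 = -1893752533909/68079556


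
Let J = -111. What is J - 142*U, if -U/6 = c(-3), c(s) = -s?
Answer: 2445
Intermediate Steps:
U = -18 (U = -(-6)*(-3) = -6*3 = -18)
J - 142*U = -111 - 142*(-18) = -111 + 2556 = 2445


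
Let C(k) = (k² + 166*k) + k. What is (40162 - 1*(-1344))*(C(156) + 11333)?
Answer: 2561791826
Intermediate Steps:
C(k) = k² + 167*k
(40162 - 1*(-1344))*(C(156) + 11333) = (40162 - 1*(-1344))*(156*(167 + 156) + 11333) = (40162 + 1344)*(156*323 + 11333) = 41506*(50388 + 11333) = 41506*61721 = 2561791826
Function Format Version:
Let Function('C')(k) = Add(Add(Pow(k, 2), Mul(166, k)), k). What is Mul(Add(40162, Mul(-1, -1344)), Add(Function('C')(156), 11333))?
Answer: 2561791826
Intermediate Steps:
Function('C')(k) = Add(Pow(k, 2), Mul(167, k))
Mul(Add(40162, Mul(-1, -1344)), Add(Function('C')(156), 11333)) = Mul(Add(40162, Mul(-1, -1344)), Add(Mul(156, Add(167, 156)), 11333)) = Mul(Add(40162, 1344), Add(Mul(156, 323), 11333)) = Mul(41506, Add(50388, 11333)) = Mul(41506, 61721) = 2561791826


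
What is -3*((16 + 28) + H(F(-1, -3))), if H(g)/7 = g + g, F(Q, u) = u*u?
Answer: -510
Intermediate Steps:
F(Q, u) = u²
H(g) = 14*g (H(g) = 7*(g + g) = 7*(2*g) = 14*g)
-3*((16 + 28) + H(F(-1, -3))) = -3*((16 + 28) + 14*(-3)²) = -3*(44 + 14*9) = -3*(44 + 126) = -3*170 = -510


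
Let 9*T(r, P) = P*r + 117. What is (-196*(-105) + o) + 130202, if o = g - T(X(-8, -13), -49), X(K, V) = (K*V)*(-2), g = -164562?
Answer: -134329/9 ≈ -14925.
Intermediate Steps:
X(K, V) = -2*K*V
T(r, P) = 13 + P*r/9 (T(r, P) = (P*r + 117)/9 = (117 + P*r)/9 = 13 + P*r/9)
o = -1491367/9 (o = -164562 - (13 + (⅑)*(-49)*(-2*(-8)*(-13))) = -164562 - (13 + (⅑)*(-49)*(-208)) = -164562 - (13 + 10192/9) = -164562 - 1*10309/9 = -164562 - 10309/9 = -1491367/9 ≈ -1.6571e+5)
(-196*(-105) + o) + 130202 = (-196*(-105) - 1491367/9) + 130202 = (20580 - 1491367/9) + 130202 = -1306147/9 + 130202 = -134329/9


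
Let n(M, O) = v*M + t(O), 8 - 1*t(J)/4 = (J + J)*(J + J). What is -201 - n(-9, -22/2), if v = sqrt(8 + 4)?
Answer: 1703 + 18*sqrt(3) ≈ 1734.2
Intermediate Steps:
t(J) = 32 - 16*J**2 (t(J) = 32 - 4*(J + J)*(J + J) = 32 - 4*2*J*2*J = 32 - 16*J**2)
v = 2*sqrt(3) (v = sqrt(12) = 2*sqrt(3) ≈ 3.4641)
n(M, O) = 32 - 16*O**2 + 2*M*sqrt(3) (n(M, O) = (2*sqrt(3))*M + (32 - 16*O**2) = 2*M*sqrt(3) + (32 - 16*O**2) = 32 - 16*O**2 + 2*M*sqrt(3))
-201 - n(-9, -22/2) = -201 - (32 - 16*(-22/2)**2 + 2*(-9)*sqrt(3)) = -201 - (32 - 16*(-22*1/2)**2 - 18*sqrt(3)) = -201 - (32 - 16*(-11)**2 - 18*sqrt(3)) = -201 - (32 - 16*121 - 18*sqrt(3)) = -201 - (32 - 1936 - 18*sqrt(3)) = -201 - (-1904 - 18*sqrt(3)) = -201 + (1904 + 18*sqrt(3)) = 1703 + 18*sqrt(3)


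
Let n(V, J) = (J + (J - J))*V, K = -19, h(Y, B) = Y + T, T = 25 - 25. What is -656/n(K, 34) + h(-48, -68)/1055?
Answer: 330536/340765 ≈ 0.96998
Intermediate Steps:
T = 0
h(Y, B) = Y (h(Y, B) = Y + 0 = Y)
n(V, J) = J*V (n(V, J) = (J + 0)*V = J*V)
-656/n(K, 34) + h(-48, -68)/1055 = -656/(34*(-19)) - 48/1055 = -656/(-646) - 48*1/1055 = -656*(-1/646) - 48/1055 = 328/323 - 48/1055 = 330536/340765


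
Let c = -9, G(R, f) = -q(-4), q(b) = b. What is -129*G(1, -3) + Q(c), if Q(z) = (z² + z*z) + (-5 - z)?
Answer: -350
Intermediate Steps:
G(R, f) = 4 (G(R, f) = -1*(-4) = 4)
Q(z) = -5 - z + 2*z² (Q(z) = (z² + z²) + (-5 - z) = 2*z² + (-5 - z) = -5 - z + 2*z²)
-129*G(1, -3) + Q(c) = -129*4 + (-5 - 1*(-9) + 2*(-9)²) = -516 + (-5 + 9 + 2*81) = -516 + (-5 + 9 + 162) = -516 + 166 = -350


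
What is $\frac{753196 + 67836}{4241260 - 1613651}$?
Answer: $\frac{821032}{2627609} \approx 0.31246$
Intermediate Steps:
$\frac{753196 + 67836}{4241260 - 1613651} = \frac{821032}{2627609}$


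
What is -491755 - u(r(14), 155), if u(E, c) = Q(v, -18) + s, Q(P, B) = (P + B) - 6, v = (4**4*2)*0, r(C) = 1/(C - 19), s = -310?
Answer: -491421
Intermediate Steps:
r(C) = 1/(-19 + C)
v = 0 (v = (256*2)*0 = 512*0 = 0)
Q(P, B) = -6 + B + P (Q(P, B) = (B + P) - 6 = -6 + B + P)
u(E, c) = -334 (u(E, c) = (-6 - 18 + 0) - 310 = -24 - 310 = -334)
-491755 - u(r(14), 155) = -491755 - 1*(-334) = -491755 + 334 = -491421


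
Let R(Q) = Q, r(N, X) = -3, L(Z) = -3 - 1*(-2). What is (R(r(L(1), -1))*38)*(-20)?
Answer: 2280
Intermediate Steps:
L(Z) = -1 (L(Z) = -3 + 2 = -1)
(R(r(L(1), -1))*38)*(-20) = -3*38*(-20) = -114*(-20) = 2280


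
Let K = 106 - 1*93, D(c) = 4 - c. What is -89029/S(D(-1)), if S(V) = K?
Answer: -89029/13 ≈ -6848.4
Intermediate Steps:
K = 13 (K = 106 - 93 = 13)
S(V) = 13
-89029/S(D(-1)) = -89029/13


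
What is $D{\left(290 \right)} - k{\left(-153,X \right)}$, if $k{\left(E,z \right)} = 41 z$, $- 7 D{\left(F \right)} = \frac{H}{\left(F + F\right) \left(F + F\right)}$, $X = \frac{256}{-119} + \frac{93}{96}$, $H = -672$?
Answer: $\frac{3881721423}{80063200} \approx 48.483$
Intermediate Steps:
$X = - \frac{4503}{3808}$ ($X = 256 \left(- \frac{1}{119}\right) + 93 \cdot \frac{1}{96} = - \frac{256}{119} + \frac{31}{32} = - \frac{4503}{3808} \approx -1.1825$)
$D{\left(F \right)} = \frac{24}{F^{2}}$ ($D{\left(F \right)} = - \frac{\left(-672\right) \frac{1}{\left(F + F\right) \left(F + F\right)}}{7} = - \frac{\left(-672\right) \frac{1}{2 F 2 F}}{7} = - \frac{\left(-672\right) \frac{1}{4 F^{2}}}{7} = - \frac{\left(-168\right) \frac{1}{F^{2}}}{7} = \frac{24}{F^{2}}$)
$D{\left(290 \right)} - k{\left(-153,X \right)} = \frac{24}{84100} - 41 \left(- \frac{4503}{3808}\right) = 24 \cdot \frac{1}{84100} - - \frac{184623}{3808} = \frac{6}{21025} + \frac{184623}{3808} = \frac{3881721423}{80063200}$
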